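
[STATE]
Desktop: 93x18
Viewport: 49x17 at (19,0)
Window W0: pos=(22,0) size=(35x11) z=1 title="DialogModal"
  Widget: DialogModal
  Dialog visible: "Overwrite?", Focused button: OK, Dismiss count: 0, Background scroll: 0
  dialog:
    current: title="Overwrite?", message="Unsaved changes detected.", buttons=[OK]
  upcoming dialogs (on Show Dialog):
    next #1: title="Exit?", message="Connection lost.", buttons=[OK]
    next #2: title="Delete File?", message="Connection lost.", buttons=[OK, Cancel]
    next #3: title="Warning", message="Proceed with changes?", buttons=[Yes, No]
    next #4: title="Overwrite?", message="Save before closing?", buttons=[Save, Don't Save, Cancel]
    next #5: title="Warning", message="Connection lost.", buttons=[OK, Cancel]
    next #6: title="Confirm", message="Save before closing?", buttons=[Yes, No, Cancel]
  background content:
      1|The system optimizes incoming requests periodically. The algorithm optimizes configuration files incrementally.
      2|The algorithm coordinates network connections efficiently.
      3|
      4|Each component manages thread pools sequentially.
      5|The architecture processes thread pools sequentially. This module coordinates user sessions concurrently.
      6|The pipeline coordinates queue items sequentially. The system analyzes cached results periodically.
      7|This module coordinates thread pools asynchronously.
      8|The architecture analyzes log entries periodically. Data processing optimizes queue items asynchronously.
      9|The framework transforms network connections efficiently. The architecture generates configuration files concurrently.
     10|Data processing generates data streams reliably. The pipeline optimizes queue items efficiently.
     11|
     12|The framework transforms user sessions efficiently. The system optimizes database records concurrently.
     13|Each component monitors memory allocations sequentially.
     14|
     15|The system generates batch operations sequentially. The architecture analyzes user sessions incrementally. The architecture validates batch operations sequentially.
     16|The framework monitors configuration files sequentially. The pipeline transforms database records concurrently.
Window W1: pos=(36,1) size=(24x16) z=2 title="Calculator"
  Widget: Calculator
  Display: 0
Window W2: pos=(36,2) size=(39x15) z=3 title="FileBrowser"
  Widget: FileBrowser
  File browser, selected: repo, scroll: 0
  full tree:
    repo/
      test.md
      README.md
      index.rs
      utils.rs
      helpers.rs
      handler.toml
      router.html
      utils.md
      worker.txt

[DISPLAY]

   ┏━━━━━━━━━━━━━━━━━━━━━━━━━━━━━━━━━┓           
   ┃ DialogModal ┏━━━━━━━━━━━━━━━━━━━━━━┓        
   ┠─────────────┏━━━━━━━━━━━━━━━━━━━━━━━━━━━━━━━
   ┃The system op┃ FileBrowser                   
   ┃Th┌──────────┠───────────────────────────────
   ┃  │         O┃> [-] repo/                    
   ┃Ea│ Unsaved c┃    test.md                    
   ┃Th│          ┃    README.md                  
   ┃Th└──────────┃    index.rs                   
   ┃This module c┃    utils.rs                   
   ┗━━━━━━━━━━━━━┃    helpers.rs                 
                 ┃    handler.toml               
                 ┃    router.html                
                 ┃    utils.md                   
                 ┃    worker.txt                 
                 ┃                               
                 ┗━━━━━━━━━━━━━━━━━━━━━━━━━━━━━━━


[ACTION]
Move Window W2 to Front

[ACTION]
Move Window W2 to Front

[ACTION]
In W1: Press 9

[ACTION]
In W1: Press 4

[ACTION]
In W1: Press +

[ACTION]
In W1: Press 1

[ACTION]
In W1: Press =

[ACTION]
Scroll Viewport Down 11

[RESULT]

   ┃ DialogModal ┏━━━━━━━━━━━━━━━━━━━━━━┓        
   ┠─────────────┏━━━━━━━━━━━━━━━━━━━━━━━━━━━━━━━
   ┃The system op┃ FileBrowser                   
   ┃Th┌──────────┠───────────────────────────────
   ┃  │         O┃> [-] repo/                    
   ┃Ea│ Unsaved c┃    test.md                    
   ┃Th│          ┃    README.md                  
   ┃Th└──────────┃    index.rs                   
   ┃This module c┃    utils.rs                   
   ┗━━━━━━━━━━━━━┃    helpers.rs                 
                 ┃    handler.toml               
                 ┃    router.html                
                 ┃    utils.md                   
                 ┃    worker.txt                 
                 ┃                               
                 ┗━━━━━━━━━━━━━━━━━━━━━━━━━━━━━━━
                                                 


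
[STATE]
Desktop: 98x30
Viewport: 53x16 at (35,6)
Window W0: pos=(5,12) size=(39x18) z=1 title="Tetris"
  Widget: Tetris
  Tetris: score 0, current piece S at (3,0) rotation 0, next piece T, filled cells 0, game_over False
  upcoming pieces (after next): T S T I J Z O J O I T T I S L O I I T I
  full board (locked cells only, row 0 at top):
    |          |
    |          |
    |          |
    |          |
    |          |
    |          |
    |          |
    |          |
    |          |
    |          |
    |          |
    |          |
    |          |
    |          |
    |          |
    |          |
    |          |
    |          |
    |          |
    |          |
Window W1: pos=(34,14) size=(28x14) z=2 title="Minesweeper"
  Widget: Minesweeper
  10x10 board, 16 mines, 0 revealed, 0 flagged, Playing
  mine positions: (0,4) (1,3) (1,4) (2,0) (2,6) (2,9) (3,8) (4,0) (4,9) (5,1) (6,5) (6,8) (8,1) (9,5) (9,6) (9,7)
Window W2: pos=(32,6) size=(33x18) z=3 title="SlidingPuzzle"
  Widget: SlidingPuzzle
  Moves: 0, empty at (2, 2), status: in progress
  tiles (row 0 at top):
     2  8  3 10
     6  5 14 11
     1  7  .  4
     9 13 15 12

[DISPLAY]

━━━━━━━━━━━━━━━━━━━━━━━━━━━━━┓                       
lidingPuzzle                 ┃                       
─────────────────────────────┨                       
───┬────┬────┬────┐          ┃                       
 2 │  8 │  3 │ 10 │          ┃                       
───┼────┼────┼────┤          ┃                       
 6 │  5 │ 14 │ 11 │          ┃                       
───┼────┼────┼────┤          ┃                       
 1 │  7 │    │  4 │          ┃                       
───┼────┼────┼────┤          ┃                       
 9 │ 13 │ 15 │ 12 │          ┃                       
───┴────┴────┴────┘          ┃                       
ves: 0                       ┃                       
                             ┃                       
                             ┃                       
                             ┃                       


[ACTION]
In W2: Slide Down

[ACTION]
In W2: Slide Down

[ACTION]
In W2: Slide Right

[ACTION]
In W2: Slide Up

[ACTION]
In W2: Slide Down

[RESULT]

━━━━━━━━━━━━━━━━━━━━━━━━━━━━━┓                       
lidingPuzzle                 ┃                       
─────────────────────────────┨                       
───┬────┬────┬────┐          ┃                       
 2 │    │  8 │ 10 │          ┃                       
───┼────┼────┼────┤          ┃                       
 6 │  5 │  3 │ 11 │          ┃                       
───┼────┼────┼────┤          ┃                       
 1 │  7 │ 14 │  4 │          ┃                       
───┼────┼────┼────┤          ┃                       
 9 │ 13 │ 15 │ 12 │          ┃                       
───┴────┴────┴────┘          ┃                       
ves: 5                       ┃                       
                             ┃                       
                             ┃                       
                             ┃                       


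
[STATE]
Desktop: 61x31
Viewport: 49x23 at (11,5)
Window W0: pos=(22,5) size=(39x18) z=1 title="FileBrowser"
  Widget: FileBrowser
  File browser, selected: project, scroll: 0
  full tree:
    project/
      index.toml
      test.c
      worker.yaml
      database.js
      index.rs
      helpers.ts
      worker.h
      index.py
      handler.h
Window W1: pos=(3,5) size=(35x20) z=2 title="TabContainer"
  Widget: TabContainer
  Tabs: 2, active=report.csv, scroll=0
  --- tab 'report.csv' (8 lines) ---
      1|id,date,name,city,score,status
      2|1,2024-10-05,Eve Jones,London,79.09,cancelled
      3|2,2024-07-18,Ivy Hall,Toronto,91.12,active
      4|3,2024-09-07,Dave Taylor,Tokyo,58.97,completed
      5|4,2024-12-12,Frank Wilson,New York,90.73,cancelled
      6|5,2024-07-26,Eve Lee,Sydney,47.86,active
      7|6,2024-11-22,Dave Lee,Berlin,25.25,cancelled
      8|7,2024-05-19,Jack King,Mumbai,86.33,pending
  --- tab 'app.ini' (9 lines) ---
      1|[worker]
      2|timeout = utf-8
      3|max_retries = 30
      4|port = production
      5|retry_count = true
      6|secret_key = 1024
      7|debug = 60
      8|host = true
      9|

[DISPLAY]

━━━━━━━━━━━━━━━━━━━━━━━━━━┓━━━━━━━━━━━━━━━━━━━━━━
tainer                    ┃                      
──────────────────────────┨──────────────────────
.csv]│ app.ini            ┃                      
──────────────────────────┃                      
,name,city,score,status   ┃                      
10-05,Eve Jones,London,79.┃                      
07-18,Ivy Hall,Toronto,91.┃                      
09-07,Dave Taylor,Tokyo,58┃                      
12-12,Frank Wilson,New Yor┃                      
07-26,Eve Lee,Sydney,47.86┃                      
11-22,Dave Lee,Berlin,25.2┃                      
05-19,Jack King,Mumbai,86.┃                      
                          ┃                      
                          ┃                      
                          ┃                      
                          ┃                      
                          ┃━━━━━━━━━━━━━━━━━━━━━━
                          ┃                      
━━━━━━━━━━━━━━━━━━━━━━━━━━┛                      
                                                 
                                                 
                                                 


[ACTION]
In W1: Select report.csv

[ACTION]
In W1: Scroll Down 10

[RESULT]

━━━━━━━━━━━━━━━━━━━━━━━━━━┓━━━━━━━━━━━━━━━━━━━━━━
tainer                    ┃                      
──────────────────────────┨──────────────────────
.csv]│ app.ini            ┃                      
──────────────────────────┃                      
05-19,Jack King,Mumbai,86.┃                      
                          ┃                      
                          ┃                      
                          ┃                      
                          ┃                      
                          ┃                      
                          ┃                      
                          ┃                      
                          ┃                      
                          ┃                      
                          ┃                      
                          ┃                      
                          ┃━━━━━━━━━━━━━━━━━━━━━━
                          ┃                      
━━━━━━━━━━━━━━━━━━━━━━━━━━┛                      
                                                 
                                                 
                                                 


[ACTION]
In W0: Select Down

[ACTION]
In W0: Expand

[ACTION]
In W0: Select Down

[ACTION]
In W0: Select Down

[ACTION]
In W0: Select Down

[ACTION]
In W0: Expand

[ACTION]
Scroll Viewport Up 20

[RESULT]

                                                 
                                                 
                                                 
                                                 
                                                 
━━━━━━━━━━━━━━━━━━━━━━━━━━┓━━━━━━━━━━━━━━━━━━━━━━
tainer                    ┃                      
──────────────────────────┨──────────────────────
.csv]│ app.ini            ┃                      
──────────────────────────┃                      
05-19,Jack King,Mumbai,86.┃                      
                          ┃                      
                          ┃                      
                          ┃                      
                          ┃                      
                          ┃                      
                          ┃                      
                          ┃                      
                          ┃                      
                          ┃                      
                          ┃                      
                          ┃                      
                          ┃━━━━━━━━━━━━━━━━━━━━━━


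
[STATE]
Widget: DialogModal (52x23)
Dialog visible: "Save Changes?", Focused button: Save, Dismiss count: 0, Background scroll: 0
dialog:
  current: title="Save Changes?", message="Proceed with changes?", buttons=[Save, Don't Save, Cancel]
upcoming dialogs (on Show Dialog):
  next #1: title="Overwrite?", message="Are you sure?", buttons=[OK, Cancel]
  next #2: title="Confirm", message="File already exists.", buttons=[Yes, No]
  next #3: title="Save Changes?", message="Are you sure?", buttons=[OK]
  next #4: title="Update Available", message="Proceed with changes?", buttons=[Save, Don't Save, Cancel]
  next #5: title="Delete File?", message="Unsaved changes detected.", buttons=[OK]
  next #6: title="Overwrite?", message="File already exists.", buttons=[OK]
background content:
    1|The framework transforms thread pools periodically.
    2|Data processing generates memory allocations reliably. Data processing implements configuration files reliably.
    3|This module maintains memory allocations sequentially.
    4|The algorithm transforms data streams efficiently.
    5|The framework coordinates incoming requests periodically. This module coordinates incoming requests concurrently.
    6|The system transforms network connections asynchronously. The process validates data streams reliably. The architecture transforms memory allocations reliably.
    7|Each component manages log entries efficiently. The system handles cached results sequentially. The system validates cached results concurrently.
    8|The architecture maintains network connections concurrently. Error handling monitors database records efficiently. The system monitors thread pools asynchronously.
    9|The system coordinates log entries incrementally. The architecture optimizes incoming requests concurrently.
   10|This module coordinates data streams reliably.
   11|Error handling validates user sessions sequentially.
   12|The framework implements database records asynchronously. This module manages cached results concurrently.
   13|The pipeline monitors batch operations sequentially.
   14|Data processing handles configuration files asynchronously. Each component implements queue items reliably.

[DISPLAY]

The framework transforms thread pools periodically. 
Data processing generates memory allocations reliabl
This module maintains memory allocations sequentiall
The algorithm transforms data streams efficiently.  
The framework coordinates incoming requests periodic
The system transforms network connections asynchrono
Each component manages log entries efficiently. The 
The architecture maintains network connections concu
The system coordinates log entries incrementally. Th
This modul┌──────────────────────────────┐bly.      
Error hand│        Save Changes?         │uentially.
The framew│    Proceed with changes?     │asynchrono
The pipeli│ [Save]  Don't Save   Cancel  │uentially.
Data proce└──────────────────────────────┘s asynchro
                                                    
                                                    
                                                    
                                                    
                                                    
                                                    
                                                    
                                                    
                                                    


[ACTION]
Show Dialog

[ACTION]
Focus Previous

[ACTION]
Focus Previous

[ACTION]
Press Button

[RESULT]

The framework transforms thread pools periodically. 
Data processing generates memory allocations reliabl
This module maintains memory allocations sequentiall
The algorithm transforms data streams efficiently.  
The framework coordinates incoming requests periodic
The system transforms network connections asynchrono
Each component manages log entries efficiently. The 
The architecture maintains network connections concu
The system coordinates log entries incrementally. Th
This module coordinates data streams reliably.      
Error handling validates user sessions sequentially.
The framework implements database records asynchrono
The pipeline monitors batch operations sequentially.
Data processing handles configuration files asynchro
                                                    
                                                    
                                                    
                                                    
                                                    
                                                    
                                                    
                                                    
                                                    


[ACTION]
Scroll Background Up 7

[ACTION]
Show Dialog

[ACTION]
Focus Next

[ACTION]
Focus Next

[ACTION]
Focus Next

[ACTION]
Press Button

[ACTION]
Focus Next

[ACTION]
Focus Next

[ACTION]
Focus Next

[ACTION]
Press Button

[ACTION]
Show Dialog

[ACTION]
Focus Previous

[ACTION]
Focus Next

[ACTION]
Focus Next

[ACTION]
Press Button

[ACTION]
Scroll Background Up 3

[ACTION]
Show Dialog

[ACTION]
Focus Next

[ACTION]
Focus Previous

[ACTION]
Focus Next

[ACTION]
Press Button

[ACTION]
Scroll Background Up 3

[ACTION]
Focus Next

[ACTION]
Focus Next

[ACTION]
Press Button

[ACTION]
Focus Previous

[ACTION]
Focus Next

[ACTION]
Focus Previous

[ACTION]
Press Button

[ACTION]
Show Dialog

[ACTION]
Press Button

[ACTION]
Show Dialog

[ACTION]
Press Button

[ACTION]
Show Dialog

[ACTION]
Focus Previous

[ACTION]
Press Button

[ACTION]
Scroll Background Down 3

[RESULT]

The algorithm transforms data streams efficiently.  
The framework coordinates incoming requests periodic
The system transforms network connections asynchrono
Each component manages log entries efficiently. The 
The architecture maintains network connections concu
The system coordinates log entries incrementally. Th
This module coordinates data streams reliably.      
Error handling validates user sessions sequentially.
The framework implements database records asynchrono
The pipeline monitors batch operations sequentially.
Data processing handles configuration files asynchro
                                                    
                                                    
                                                    
                                                    
                                                    
                                                    
                                                    
                                                    
                                                    
                                                    
                                                    
                                                    


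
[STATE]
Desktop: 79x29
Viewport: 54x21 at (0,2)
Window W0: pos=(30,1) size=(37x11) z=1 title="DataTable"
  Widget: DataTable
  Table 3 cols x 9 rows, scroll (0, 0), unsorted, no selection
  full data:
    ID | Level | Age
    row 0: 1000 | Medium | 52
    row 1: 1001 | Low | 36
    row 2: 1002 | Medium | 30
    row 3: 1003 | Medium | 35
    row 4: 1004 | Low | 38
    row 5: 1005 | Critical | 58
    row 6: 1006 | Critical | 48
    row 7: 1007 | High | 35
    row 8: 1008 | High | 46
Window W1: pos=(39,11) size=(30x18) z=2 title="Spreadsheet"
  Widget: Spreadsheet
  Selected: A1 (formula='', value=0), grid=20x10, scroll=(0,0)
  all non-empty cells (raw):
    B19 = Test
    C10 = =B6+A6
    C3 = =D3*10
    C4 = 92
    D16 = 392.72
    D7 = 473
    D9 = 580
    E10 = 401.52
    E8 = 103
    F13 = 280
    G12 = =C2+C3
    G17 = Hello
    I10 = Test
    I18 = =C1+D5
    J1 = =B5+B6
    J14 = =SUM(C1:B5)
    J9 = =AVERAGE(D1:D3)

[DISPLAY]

                              ┃ DataTable             
                              ┠───────────────────────
                              ┃ID  │Level   │Age      
                              ┃────┼────────┼───      
                              ┃1000│Medium  │52       
                              ┃1001│Low     │36       
                              ┃1002│Medium  │30       
                              ┃1003│Medium  │35       
                              ┃1004│Low     │38       
                              ┗━━━━━━━━┏━━━━━━━━━━━━━━
                                       ┃ Spreadsheet  
                                       ┠──────────────
                                       ┃A1:           
                                       ┃       A      
                                       ┃--------------
                                       ┃  1      [0]  
                                       ┃  2        0  
                                       ┃  3        0  
                                       ┃  4        0  
                                       ┃  5        0  
                                       ┃  6        0  


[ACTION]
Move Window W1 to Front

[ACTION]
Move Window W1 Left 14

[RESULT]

                              ┃ DataTable             
                              ┠───────────────────────
                              ┃ID  │Level   │Age      
                              ┃────┼────────┼───      
                              ┃1000│Medium  │52       
                              ┃1001│Low     │36       
                              ┃1002│Medium  │30       
                              ┃1003│Medium  │35       
                              ┃1004│Low     │38       
                         ┏━━━━━━━━━━━━━━━━━━━━━━━━━━━━
                         ┃ Spreadsheet                
                         ┠────────────────────────────
                         ┃A1:                         
                         ┃       A       B       C    
                         ┃----------------------------
                         ┃  1      [0]       0       0
                         ┃  2        0       0       0
                         ┃  3        0       0       0
                         ┃  4        0       0      92
                         ┃  5        0       0       0
                         ┃  6        0       0       0


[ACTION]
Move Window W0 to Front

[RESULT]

                              ┃ DataTable             
                              ┠───────────────────────
                              ┃ID  │Level   │Age      
                              ┃────┼────────┼───      
                              ┃1000│Medium  │52       
                              ┃1001│Low     │36       
                              ┃1002│Medium  │30       
                              ┃1003│Medium  │35       
                              ┃1004│Low     │38       
                         ┏━━━━┗━━━━━━━━━━━━━━━━━━━━━━━
                         ┃ Spreadsheet                
                         ┠────────────────────────────
                         ┃A1:                         
                         ┃       A       B       C    
                         ┃----------------------------
                         ┃  1      [0]       0       0
                         ┃  2        0       0       0
                         ┃  3        0       0       0
                         ┃  4        0       0      92
                         ┃  5        0       0       0
                         ┃  6        0       0       0


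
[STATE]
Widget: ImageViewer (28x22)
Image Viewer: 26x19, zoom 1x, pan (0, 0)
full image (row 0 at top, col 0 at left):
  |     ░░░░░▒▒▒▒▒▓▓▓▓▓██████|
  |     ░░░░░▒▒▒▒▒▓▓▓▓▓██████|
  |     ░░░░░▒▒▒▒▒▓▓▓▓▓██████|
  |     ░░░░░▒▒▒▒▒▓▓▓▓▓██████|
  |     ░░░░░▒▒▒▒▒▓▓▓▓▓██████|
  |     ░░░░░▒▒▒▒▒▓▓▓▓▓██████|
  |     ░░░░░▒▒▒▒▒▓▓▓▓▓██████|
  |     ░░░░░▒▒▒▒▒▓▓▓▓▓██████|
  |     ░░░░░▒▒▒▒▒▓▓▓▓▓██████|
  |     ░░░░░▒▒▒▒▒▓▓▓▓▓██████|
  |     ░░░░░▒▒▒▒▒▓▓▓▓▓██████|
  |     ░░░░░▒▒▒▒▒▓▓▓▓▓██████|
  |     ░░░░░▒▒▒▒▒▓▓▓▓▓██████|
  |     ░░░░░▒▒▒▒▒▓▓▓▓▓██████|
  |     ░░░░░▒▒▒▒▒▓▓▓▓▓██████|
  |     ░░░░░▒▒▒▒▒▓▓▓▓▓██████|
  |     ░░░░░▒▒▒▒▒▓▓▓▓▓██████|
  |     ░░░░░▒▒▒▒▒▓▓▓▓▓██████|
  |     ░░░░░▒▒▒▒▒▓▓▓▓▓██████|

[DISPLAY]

     ░░░░░▒▒▒▒▒▓▓▓▓▓██████  
     ░░░░░▒▒▒▒▒▓▓▓▓▓██████  
     ░░░░░▒▒▒▒▒▓▓▓▓▓██████  
     ░░░░░▒▒▒▒▒▓▓▓▓▓██████  
     ░░░░░▒▒▒▒▒▓▓▓▓▓██████  
     ░░░░░▒▒▒▒▒▓▓▓▓▓██████  
     ░░░░░▒▒▒▒▒▓▓▓▓▓██████  
     ░░░░░▒▒▒▒▒▓▓▓▓▓██████  
     ░░░░░▒▒▒▒▒▓▓▓▓▓██████  
     ░░░░░▒▒▒▒▒▓▓▓▓▓██████  
     ░░░░░▒▒▒▒▒▓▓▓▓▓██████  
     ░░░░░▒▒▒▒▒▓▓▓▓▓██████  
     ░░░░░▒▒▒▒▒▓▓▓▓▓██████  
     ░░░░░▒▒▒▒▒▓▓▓▓▓██████  
     ░░░░░▒▒▒▒▒▓▓▓▓▓██████  
     ░░░░░▒▒▒▒▒▓▓▓▓▓██████  
     ░░░░░▒▒▒▒▒▓▓▓▓▓██████  
     ░░░░░▒▒▒▒▒▓▓▓▓▓██████  
     ░░░░░▒▒▒▒▒▓▓▓▓▓██████  
                            
                            
                            


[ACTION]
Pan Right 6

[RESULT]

░░░░▒▒▒▒▒▓▓▓▓▓██████        
░░░░▒▒▒▒▒▓▓▓▓▓██████        
░░░░▒▒▒▒▒▓▓▓▓▓██████        
░░░░▒▒▒▒▒▓▓▓▓▓██████        
░░░░▒▒▒▒▒▓▓▓▓▓██████        
░░░░▒▒▒▒▒▓▓▓▓▓██████        
░░░░▒▒▒▒▒▓▓▓▓▓██████        
░░░░▒▒▒▒▒▓▓▓▓▓██████        
░░░░▒▒▒▒▒▓▓▓▓▓██████        
░░░░▒▒▒▒▒▓▓▓▓▓██████        
░░░░▒▒▒▒▒▓▓▓▓▓██████        
░░░░▒▒▒▒▒▓▓▓▓▓██████        
░░░░▒▒▒▒▒▓▓▓▓▓██████        
░░░░▒▒▒▒▒▓▓▓▓▓██████        
░░░░▒▒▒▒▒▓▓▓▓▓██████        
░░░░▒▒▒▒▒▓▓▓▓▓██████        
░░░░▒▒▒▒▒▓▓▓▓▓██████        
░░░░▒▒▒▒▒▓▓▓▓▓██████        
░░░░▒▒▒▒▒▓▓▓▓▓██████        
                            
                            
                            


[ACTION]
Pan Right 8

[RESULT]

▒▓▓▓▓▓██████                
▒▓▓▓▓▓██████                
▒▓▓▓▓▓██████                
▒▓▓▓▓▓██████                
▒▓▓▓▓▓██████                
▒▓▓▓▓▓██████                
▒▓▓▓▓▓██████                
▒▓▓▓▓▓██████                
▒▓▓▓▓▓██████                
▒▓▓▓▓▓██████                
▒▓▓▓▓▓██████                
▒▓▓▓▓▓██████                
▒▓▓▓▓▓██████                
▒▓▓▓▓▓██████                
▒▓▓▓▓▓██████                
▒▓▓▓▓▓██████                
▒▓▓▓▓▓██████                
▒▓▓▓▓▓██████                
▒▓▓▓▓▓██████                
                            
                            
                            


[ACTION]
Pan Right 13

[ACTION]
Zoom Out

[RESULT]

                            
                            
                            
                            
                            
                            
                            
                            
                            
                            
                            
                            
                            
                            
                            
                            
                            
                            
                            
                            
                            
                            


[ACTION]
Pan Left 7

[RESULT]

██████                      
██████                      
██████                      
██████                      
██████                      
██████                      
██████                      
██████                      
██████                      
██████                      
██████                      
██████                      
██████                      
██████                      
██████                      
██████                      
██████                      
██████                      
██████                      
                            
                            
                            


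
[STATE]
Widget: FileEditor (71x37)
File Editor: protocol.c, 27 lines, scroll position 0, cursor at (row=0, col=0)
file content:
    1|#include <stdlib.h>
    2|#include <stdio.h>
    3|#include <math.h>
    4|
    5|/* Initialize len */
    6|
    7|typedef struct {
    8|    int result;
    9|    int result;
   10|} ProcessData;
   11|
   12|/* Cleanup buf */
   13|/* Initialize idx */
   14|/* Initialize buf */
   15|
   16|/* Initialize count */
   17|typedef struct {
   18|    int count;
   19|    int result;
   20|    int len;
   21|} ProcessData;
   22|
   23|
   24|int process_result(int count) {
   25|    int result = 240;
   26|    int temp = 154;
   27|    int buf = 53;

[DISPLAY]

█include <stdlib.h>                                                   ▲
#include <stdio.h>                                                    █
#include <math.h>                                                     ░
                                                                      ░
/* Initialize len */                                                  ░
                                                                      ░
typedef struct {                                                      ░
    int result;                                                       ░
    int result;                                                       ░
} ProcessData;                                                        ░
                                                                      ░
/* Cleanup buf */                                                     ░
/* Initialize idx */                                                  ░
/* Initialize buf */                                                  ░
                                                                      ░
/* Initialize count */                                                ░
typedef struct {                                                      ░
    int count;                                                        ░
    int result;                                                       ░
    int len;                                                          ░
} ProcessData;                                                        ░
                                                                      ░
                                                                      ░
int process_result(int count) {                                       ░
    int result = 240;                                                 ░
    int temp = 154;                                                   ░
    int buf = 53;                                                     ░
                                                                      ░
                                                                      ░
                                                                      ░
                                                                      ░
                                                                      ░
                                                                      ░
                                                                      ░
                                                                      ░
                                                                      ░
                                                                      ▼


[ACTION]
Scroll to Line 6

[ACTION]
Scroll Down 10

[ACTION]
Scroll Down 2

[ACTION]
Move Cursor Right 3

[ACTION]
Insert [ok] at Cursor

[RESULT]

#inok█lude <stdlib.h>                                                 ▲
#include <stdio.h>                                                    █
#include <math.h>                                                     ░
                                                                      ░
/* Initialize len */                                                  ░
                                                                      ░
typedef struct {                                                      ░
    int result;                                                       ░
    int result;                                                       ░
} ProcessData;                                                        ░
                                                                      ░
/* Cleanup buf */                                                     ░
/* Initialize idx */                                                  ░
/* Initialize buf */                                                  ░
                                                                      ░
/* Initialize count */                                                ░
typedef struct {                                                      ░
    int count;                                                        ░
    int result;                                                       ░
    int len;                                                          ░
} ProcessData;                                                        ░
                                                                      ░
                                                                      ░
int process_result(int count) {                                       ░
    int result = 240;                                                 ░
    int temp = 154;                                                   ░
    int buf = 53;                                                     ░
                                                                      ░
                                                                      ░
                                                                      ░
                                                                      ░
                                                                      ░
                                                                      ░
                                                                      ░
                                                                      ░
                                                                      ░
                                                                      ▼
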